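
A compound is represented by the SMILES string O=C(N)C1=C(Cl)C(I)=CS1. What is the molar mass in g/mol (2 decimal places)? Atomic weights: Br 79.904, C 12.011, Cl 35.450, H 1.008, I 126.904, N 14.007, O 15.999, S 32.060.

287.50 g/mol

First, the molecular formula is C5H3ClINOS (counting implicit H from valence).
  C: 5 × 12.011 = 60.055
  Cl: 1 × 35.450 = 35.450
  H: 3 × 1.008 = 3.024
  I: 1 × 126.904 = 126.904
  N: 1 × 14.007 = 14.007
  O: 1 × 15.999 = 15.999
  S: 1 × 32.060 = 32.060
Sum: 5×12.011 + 1×35.450 + 3×1.008 + 1×126.904 + 1×14.007 + 1×15.999 + 1×32.060 = 287.499 → 287.50 g/mol.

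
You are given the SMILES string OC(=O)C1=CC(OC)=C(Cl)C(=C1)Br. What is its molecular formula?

C8H6BrClO3

Walk through each heavy atom and fill implicit hydrogens from standard valence (C 4, N 3, O 2, S 2, halogen 1):
  atom 1: O, bond orders sum to 1 (valence 2) → 1 H
  atom 2: C, bond orders sum to 4 (valence 4) → 0 H
  atom 3: O, bond orders sum to 2 (valence 2) → 0 H
  atom 4: C, bond orders sum to 4 (valence 4) → 0 H
  atom 5: C, bond orders sum to 3 (valence 4) → 1 H
  atom 6: C, bond orders sum to 4 (valence 4) → 0 H
  atom 7: O, bond orders sum to 2 (valence 2) → 0 H
  atom 8: C, bond orders sum to 1 (valence 4) → 3 H
  atom 9: C, bond orders sum to 4 (valence 4) → 0 H
  atom 10: Cl (halogen, monovalent) → 0 H
  atom 11: C, bond orders sum to 4 (valence 4) → 0 H
  atom 12: C, bond orders sum to 3 (valence 4) → 1 H
  atom 13: Br (halogen, monovalent) → 0 H
Totals → C:8, H:6, Br:1, Cl:1, O:3.
In Hill order: C8H6BrClO3.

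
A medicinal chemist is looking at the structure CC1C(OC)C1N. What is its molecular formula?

Walk through each heavy atom and fill implicit hydrogens from standard valence (C 4, N 3, O 2, S 2, halogen 1):
  atom 1: C, bond orders sum to 1 (valence 4) → 3 H
  atom 2: C, bond orders sum to 3 (valence 4) → 1 H
  atom 3: C, bond orders sum to 3 (valence 4) → 1 H
  atom 4: O, bond orders sum to 2 (valence 2) → 0 H
  atom 5: C, bond orders sum to 1 (valence 4) → 3 H
  atom 6: C, bond orders sum to 3 (valence 4) → 1 H
  atom 7: N, bond orders sum to 1 (valence 3) → 2 H
Totals → C:5, H:11, N:1, O:1.

C5H11NO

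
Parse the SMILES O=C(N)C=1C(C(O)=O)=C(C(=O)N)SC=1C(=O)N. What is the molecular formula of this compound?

C8H7N3O5S

Walk through each heavy atom and fill implicit hydrogens from standard valence (C 4, N 3, O 2, S 2, halogen 1):
  atom 1: O, bond orders sum to 2 (valence 2) → 0 H
  atom 2: C, bond orders sum to 4 (valence 4) → 0 H
  atom 3: N, bond orders sum to 1 (valence 3) → 2 H
  atom 4: C, bond orders sum to 4 (valence 4) → 0 H
  atom 5: C, bond orders sum to 4 (valence 4) → 0 H
  atom 6: C, bond orders sum to 4 (valence 4) → 0 H
  atom 7: O, bond orders sum to 1 (valence 2) → 1 H
  atom 8: O, bond orders sum to 2 (valence 2) → 0 H
  atom 9: C, bond orders sum to 4 (valence 4) → 0 H
  atom 10: C, bond orders sum to 4 (valence 4) → 0 H
  atom 11: O, bond orders sum to 2 (valence 2) → 0 H
  atom 12: N, bond orders sum to 1 (valence 3) → 2 H
  atom 13: S, bond orders sum to 2 (valence 2) → 0 H
  atom 14: C, bond orders sum to 4 (valence 4) → 0 H
  atom 15: C, bond orders sum to 4 (valence 4) → 0 H
  atom 16: O, bond orders sum to 2 (valence 2) → 0 H
  atom 17: N, bond orders sum to 1 (valence 3) → 2 H
Totals → C:8, H:7, N:3, O:5, S:1.
In Hill order: C8H7N3O5S.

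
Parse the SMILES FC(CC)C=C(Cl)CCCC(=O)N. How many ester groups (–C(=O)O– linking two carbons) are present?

Scan the SMILES for the ester motif — none present.
Groups that are present: 1 alkene, 1 amide.

0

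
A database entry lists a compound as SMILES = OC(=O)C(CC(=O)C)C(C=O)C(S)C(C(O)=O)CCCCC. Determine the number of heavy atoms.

Every atom symbol written in the SMILES (organic subset) is one heavy atom; implicit H are not written.
Heavy atoms by element → C:15, O:6, S:1.
Total: 22.

22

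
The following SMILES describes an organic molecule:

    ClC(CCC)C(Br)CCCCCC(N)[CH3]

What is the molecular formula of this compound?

C12H25BrClN

Walk through each heavy atom and fill implicit hydrogens from standard valence (C 4, N 3, O 2, S 2, halogen 1):
  atom 1: Cl (halogen, monovalent) → 0 H
  atom 2: C, bond orders sum to 3 (valence 4) → 1 H
  atom 3: C, bond orders sum to 2 (valence 4) → 2 H
  atom 4: C, bond orders sum to 2 (valence 4) → 2 H
  atom 5: C, bond orders sum to 1 (valence 4) → 3 H
  atom 6: C, bond orders sum to 3 (valence 4) → 1 H
  atom 7: Br (halogen, monovalent) → 0 H
  atom 8: C, bond orders sum to 2 (valence 4) → 2 H
  atom 9: C, bond orders sum to 2 (valence 4) → 2 H
  atom 10: C, bond orders sum to 2 (valence 4) → 2 H
  atom 11: C, bond orders sum to 2 (valence 4) → 2 H
  atom 12: C, bond orders sum to 2 (valence 4) → 2 H
  atom 13: C, bond orders sum to 3 (valence 4) → 1 H
  atom 14: N, bond orders sum to 1 (valence 3) → 2 H
  atom 15: C with explicit H count 3
Totals → C:12, H:25, Br:1, Cl:1, N:1.
In Hill order: C12H25BrClN.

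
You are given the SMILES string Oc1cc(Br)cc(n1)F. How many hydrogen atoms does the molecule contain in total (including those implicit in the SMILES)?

Walk through each heavy atom and fill implicit hydrogens from standard valence (C 4, N 3, O 2, S 2, halogen 1); for lowercase aromatic atoms, an aromatic c carries 1 H when it has two neighbours and 0 H with three, and aromatic n carries 0 H:
  atom 1: O, bond orders sum to 1 (valence 2) → 1 H
  atom 2: aromatic c, 3 neighbours → 0 H
  atom 3: aromatic c, 2 neighbours → 1 H
  atom 4: aromatic c, 3 neighbours → 0 H
  atom 5: Br (halogen, monovalent) → 0 H
  atom 6: aromatic c, 2 neighbours → 1 H
  atom 7: aromatic c, 3 neighbours → 0 H
  atom 8: aromatic n, 2 neighbours → 0 H
  atom 9: F (halogen, monovalent) → 0 H
Total hydrogens: 3.

3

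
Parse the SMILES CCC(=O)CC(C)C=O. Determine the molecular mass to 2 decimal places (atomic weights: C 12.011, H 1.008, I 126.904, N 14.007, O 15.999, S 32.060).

First, the molecular formula is C7H12O2 (counting implicit H from valence).
  C: 7 × 12.011 = 84.077
  H: 12 × 1.008 = 12.096
  O: 2 × 15.999 = 31.998
Sum: 7×12.011 + 12×1.008 + 2×15.999 = 128.171 → 128.17 g/mol.

128.17 g/mol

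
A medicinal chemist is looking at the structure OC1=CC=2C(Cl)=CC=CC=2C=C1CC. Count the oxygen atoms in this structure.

1

Scan the SMILES for O atoms (remember two-letter symbols like Cl and Br are single atoms).
Oxygen count: 1.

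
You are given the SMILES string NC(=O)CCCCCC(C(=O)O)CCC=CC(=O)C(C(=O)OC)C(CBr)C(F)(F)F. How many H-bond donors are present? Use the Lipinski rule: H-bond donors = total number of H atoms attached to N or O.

3

Donors: find every N or O and count the H atoms it carries.
  atom 1 (N): bond orders sum to 1 → 2 H
  atom 3 (O): bond orders sum to 2 → 0 H
  atom 11 (O): bond orders sum to 2 → 0 H
  atom 12 (O): bond orders sum to 1 → 1 H
  atom 18 (O): bond orders sum to 2 → 0 H
  atom 21 (O): bond orders sum to 2 → 0 H
  atom 22 (O): bond orders sum to 2 → 0 H
Lipinski HBD = 3.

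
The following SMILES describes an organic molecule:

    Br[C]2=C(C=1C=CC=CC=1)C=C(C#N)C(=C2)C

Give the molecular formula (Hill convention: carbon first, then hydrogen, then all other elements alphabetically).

Walk through each heavy atom and fill implicit hydrogens from standard valence (C 4, N 3, O 2, S 2, halogen 1):
  atom 1: Br (halogen, monovalent) → 0 H
  atom 2: C with explicit H count 0
  atom 3: C, bond orders sum to 4 (valence 4) → 0 H
  atom 4: C, bond orders sum to 4 (valence 4) → 0 H
  atom 5: C, bond orders sum to 3 (valence 4) → 1 H
  atom 6: C, bond orders sum to 3 (valence 4) → 1 H
  atom 7: C, bond orders sum to 3 (valence 4) → 1 H
  atom 8: C, bond orders sum to 3 (valence 4) → 1 H
  atom 9: C, bond orders sum to 3 (valence 4) → 1 H
  atom 10: C, bond orders sum to 3 (valence 4) → 1 H
  atom 11: C, bond orders sum to 4 (valence 4) → 0 H
  atom 12: C, bond orders sum to 4 (valence 4) → 0 H
  atom 13: N, bond orders sum to 3 (valence 3) → 0 H
  atom 14: C, bond orders sum to 4 (valence 4) → 0 H
  atom 15: C, bond orders sum to 3 (valence 4) → 1 H
  atom 16: C, bond orders sum to 1 (valence 4) → 3 H
Totals → C:14, H:10, Br:1, N:1.

C14H10BrN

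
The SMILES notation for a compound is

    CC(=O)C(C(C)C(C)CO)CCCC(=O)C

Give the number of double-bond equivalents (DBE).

Molecular formula: C13H24O3.
DoU = (2C + 2 + N − H − X) / 2, where X is the halogen count and O/S are ignored.
    = (2·13 + 2 + 0 − 24 − 0) / 2 = 4 / 2 = 2.

2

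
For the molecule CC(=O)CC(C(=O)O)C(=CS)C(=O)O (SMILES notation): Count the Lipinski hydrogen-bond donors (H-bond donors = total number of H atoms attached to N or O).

2

Donors: find every N or O and count the H atoms it carries.
  atom 3 (O): bond orders sum to 2 → 0 H
  atom 7 (O): bond orders sum to 2 → 0 H
  atom 8 (O): bond orders sum to 1 → 1 H
  atom 13 (O): bond orders sum to 2 → 0 H
  atom 14 (O): bond orders sum to 1 → 1 H
Lipinski HBD = 2.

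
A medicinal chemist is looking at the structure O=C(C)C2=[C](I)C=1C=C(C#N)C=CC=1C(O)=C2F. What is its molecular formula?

C13H7FINO2

Walk through each heavy atom and fill implicit hydrogens from standard valence (C 4, N 3, O 2, S 2, halogen 1):
  atom 1: O, bond orders sum to 2 (valence 2) → 0 H
  atom 2: C, bond orders sum to 4 (valence 4) → 0 H
  atom 3: C, bond orders sum to 1 (valence 4) → 3 H
  atom 4: C, bond orders sum to 4 (valence 4) → 0 H
  atom 5: C with explicit H count 0
  atom 6: I (halogen, monovalent) → 0 H
  atom 7: C, bond orders sum to 4 (valence 4) → 0 H
  atom 8: C, bond orders sum to 3 (valence 4) → 1 H
  atom 9: C, bond orders sum to 4 (valence 4) → 0 H
  atom 10: C, bond orders sum to 4 (valence 4) → 0 H
  atom 11: N, bond orders sum to 3 (valence 3) → 0 H
  atom 12: C, bond orders sum to 3 (valence 4) → 1 H
  atom 13: C, bond orders sum to 3 (valence 4) → 1 H
  atom 14: C, bond orders sum to 4 (valence 4) → 0 H
  atom 15: C, bond orders sum to 4 (valence 4) → 0 H
  atom 16: O, bond orders sum to 1 (valence 2) → 1 H
  atom 17: C, bond orders sum to 4 (valence 4) → 0 H
  atom 18: F (halogen, monovalent) → 0 H
Totals → C:13, H:7, F:1, I:1, N:1, O:2.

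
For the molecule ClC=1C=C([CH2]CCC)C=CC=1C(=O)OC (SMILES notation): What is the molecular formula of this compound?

C12H15ClO2

Walk through each heavy atom and fill implicit hydrogens from standard valence (C 4, N 3, O 2, S 2, halogen 1):
  atom 1: Cl (halogen, monovalent) → 0 H
  atom 2: C, bond orders sum to 4 (valence 4) → 0 H
  atom 3: C, bond orders sum to 3 (valence 4) → 1 H
  atom 4: C, bond orders sum to 4 (valence 4) → 0 H
  atom 5: C with explicit H count 2
  atom 6: C, bond orders sum to 2 (valence 4) → 2 H
  atom 7: C, bond orders sum to 2 (valence 4) → 2 H
  atom 8: C, bond orders sum to 1 (valence 4) → 3 H
  atom 9: C, bond orders sum to 3 (valence 4) → 1 H
  atom 10: C, bond orders sum to 3 (valence 4) → 1 H
  atom 11: C, bond orders sum to 4 (valence 4) → 0 H
  atom 12: C, bond orders sum to 4 (valence 4) → 0 H
  atom 13: O, bond orders sum to 2 (valence 2) → 0 H
  atom 14: O, bond orders sum to 2 (valence 2) → 0 H
  atom 15: C, bond orders sum to 1 (valence 4) → 3 H
Totals → C:12, H:15, Cl:1, O:2.
In Hill order: C12H15ClO2.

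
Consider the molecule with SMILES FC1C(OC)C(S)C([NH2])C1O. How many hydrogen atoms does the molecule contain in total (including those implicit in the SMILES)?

12

Walk through each heavy atom and fill implicit hydrogens from standard valence (C 4, N 3, O 2, S 2, halogen 1):
  atom 1: F (halogen, monovalent) → 0 H
  atom 2: C, bond orders sum to 3 (valence 4) → 1 H
  atom 3: C, bond orders sum to 3 (valence 4) → 1 H
  atom 4: O, bond orders sum to 2 (valence 2) → 0 H
  atom 5: C, bond orders sum to 1 (valence 4) → 3 H
  atom 6: C, bond orders sum to 3 (valence 4) → 1 H
  atom 7: S, bond orders sum to 1 (valence 2) → 1 H
  atom 8: C, bond orders sum to 3 (valence 4) → 1 H
  atom 9: N with explicit H count 2
  atom 10: C, bond orders sum to 3 (valence 4) → 1 H
  atom 11: O, bond orders sum to 1 (valence 2) → 1 H
Total hydrogens: 12.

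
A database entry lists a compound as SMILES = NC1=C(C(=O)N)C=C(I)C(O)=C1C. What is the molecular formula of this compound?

Walk through each heavy atom and fill implicit hydrogens from standard valence (C 4, N 3, O 2, S 2, halogen 1):
  atom 1: N, bond orders sum to 1 (valence 3) → 2 H
  atom 2: C, bond orders sum to 4 (valence 4) → 0 H
  atom 3: C, bond orders sum to 4 (valence 4) → 0 H
  atom 4: C, bond orders sum to 4 (valence 4) → 0 H
  atom 5: O, bond orders sum to 2 (valence 2) → 0 H
  atom 6: N, bond orders sum to 1 (valence 3) → 2 H
  atom 7: C, bond orders sum to 3 (valence 4) → 1 H
  atom 8: C, bond orders sum to 4 (valence 4) → 0 H
  atom 9: I (halogen, monovalent) → 0 H
  atom 10: C, bond orders sum to 4 (valence 4) → 0 H
  atom 11: O, bond orders sum to 1 (valence 2) → 1 H
  atom 12: C, bond orders sum to 4 (valence 4) → 0 H
  atom 13: C, bond orders sum to 1 (valence 4) → 3 H
Totals → C:8, H:9, I:1, N:2, O:2.

C8H9IN2O2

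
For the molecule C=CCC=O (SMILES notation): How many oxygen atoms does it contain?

1

Scan the SMILES for O atoms (remember two-letter symbols like Cl and Br are single atoms).
Oxygen count: 1.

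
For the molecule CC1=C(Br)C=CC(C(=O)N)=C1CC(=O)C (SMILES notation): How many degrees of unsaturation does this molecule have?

Molecular formula: C11H12BrNO2.
DoU = (2C + 2 + N − H − X) / 2, where X is the halogen count and O/S are ignored.
    = (2·11 + 2 + 1 − 12 − 1) / 2 = 12 / 2 = 6.

6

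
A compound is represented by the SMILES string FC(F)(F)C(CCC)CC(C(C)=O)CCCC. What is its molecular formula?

Walk through each heavy atom and fill implicit hydrogens from standard valence (C 4, N 3, O 2, S 2, halogen 1):
  atom 1: F (halogen, monovalent) → 0 H
  atom 2: C, bond orders sum to 4 (valence 4) → 0 H
  atom 3: F (halogen, monovalent) → 0 H
  atom 4: F (halogen, monovalent) → 0 H
  atom 5: C, bond orders sum to 3 (valence 4) → 1 H
  atom 6: C, bond orders sum to 2 (valence 4) → 2 H
  atom 7: C, bond orders sum to 2 (valence 4) → 2 H
  atom 8: C, bond orders sum to 1 (valence 4) → 3 H
  atom 9: C, bond orders sum to 2 (valence 4) → 2 H
  atom 10: C, bond orders sum to 3 (valence 4) → 1 H
  atom 11: C, bond orders sum to 4 (valence 4) → 0 H
  atom 12: C, bond orders sum to 1 (valence 4) → 3 H
  atom 13: O, bond orders sum to 2 (valence 2) → 0 H
  atom 14: C, bond orders sum to 2 (valence 4) → 2 H
  atom 15: C, bond orders sum to 2 (valence 4) → 2 H
  atom 16: C, bond orders sum to 2 (valence 4) → 2 H
  atom 17: C, bond orders sum to 1 (valence 4) → 3 H
Totals → C:13, H:23, F:3, O:1.

C13H23F3O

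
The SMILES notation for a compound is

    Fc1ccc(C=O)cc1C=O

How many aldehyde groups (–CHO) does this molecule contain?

The aldehyde motif appears at heavy-atom positions 6, 10 in the SMILES.
Aldehyde count: 2.

2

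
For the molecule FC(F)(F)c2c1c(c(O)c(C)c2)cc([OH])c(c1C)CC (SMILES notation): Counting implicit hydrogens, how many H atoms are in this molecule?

Walk through each heavy atom and fill implicit hydrogens from standard valence (C 4, N 3, O 2, S 2, halogen 1); for lowercase aromatic atoms, an aromatic c carries 1 H when it has two neighbours and 0 H with three, and aromatic n carries 0 H:
  atom 1: F (halogen, monovalent) → 0 H
  atom 2: C, bond orders sum to 4 (valence 4) → 0 H
  atom 3: F (halogen, monovalent) → 0 H
  atom 4: F (halogen, monovalent) → 0 H
  atom 5: aromatic c, 3 neighbours → 0 H
  atom 6: aromatic c, 3 neighbours → 0 H
  atom 7: aromatic c, 3 neighbours → 0 H
  atom 8: aromatic c, 3 neighbours → 0 H
  atom 9: O, bond orders sum to 1 (valence 2) → 1 H
  atom 10: aromatic c, 3 neighbours → 0 H
  atom 11: C, bond orders sum to 1 (valence 4) → 3 H
  atom 12: aromatic c, 2 neighbours → 1 H
  atom 13: aromatic c, 2 neighbours → 1 H
  atom 14: aromatic c, 3 neighbours → 0 H
  atom 15: O with explicit H count 1
  atom 16: aromatic c, 3 neighbours → 0 H
  atom 17: aromatic c, 3 neighbours → 0 H
  atom 18: C, bond orders sum to 1 (valence 4) → 3 H
  atom 19: C, bond orders sum to 2 (valence 4) → 2 H
  atom 20: C, bond orders sum to 1 (valence 4) → 3 H
Total hydrogens: 15.

15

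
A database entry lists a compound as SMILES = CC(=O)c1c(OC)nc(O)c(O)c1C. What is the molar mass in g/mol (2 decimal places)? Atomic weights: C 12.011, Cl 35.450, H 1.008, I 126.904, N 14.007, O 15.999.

197.19 g/mol

First, the molecular formula is C9H11NO4 (counting implicit H from valence).
  C: 9 × 12.011 = 108.099
  H: 11 × 1.008 = 11.088
  N: 1 × 14.007 = 14.007
  O: 4 × 15.999 = 63.996
Sum: 9×12.011 + 11×1.008 + 1×14.007 + 4×15.999 = 197.190 → 197.19 g/mol.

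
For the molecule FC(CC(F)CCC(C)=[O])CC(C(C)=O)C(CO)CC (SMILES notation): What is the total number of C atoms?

15

Count every carbon token in the SMILES (each C, including those in ring-closure positions and inside branches).
Carbon count: 15.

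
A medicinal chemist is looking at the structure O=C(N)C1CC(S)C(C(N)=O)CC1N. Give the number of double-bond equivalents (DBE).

3

Degree of unsaturation = (number of rings) + (number of π bonds).
Ring closures in the SMILES: 1.
π bonds: 2 double bonds (each 1 DoU) → 2 DoU from unsaturation.
Total DoU = 1 + 2 = 3.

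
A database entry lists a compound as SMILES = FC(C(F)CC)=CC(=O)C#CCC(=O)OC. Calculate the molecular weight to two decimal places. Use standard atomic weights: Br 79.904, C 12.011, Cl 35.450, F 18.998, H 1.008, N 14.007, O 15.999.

First, the molecular formula is C11H12F2O3 (counting implicit H from valence).
  C: 11 × 12.011 = 132.121
  F: 2 × 18.998 = 37.996
  H: 12 × 1.008 = 12.096
  O: 3 × 15.999 = 47.997
Sum: 11×12.011 + 2×18.998 + 12×1.008 + 3×15.999 = 230.210 → 230.21 g/mol.

230.21 g/mol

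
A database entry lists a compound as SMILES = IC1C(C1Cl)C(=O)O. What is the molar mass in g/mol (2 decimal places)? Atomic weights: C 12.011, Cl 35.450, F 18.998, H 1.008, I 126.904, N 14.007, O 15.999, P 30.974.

First, the molecular formula is C4H4ClIO2 (counting implicit H from valence).
  C: 4 × 12.011 = 48.044
  Cl: 1 × 35.450 = 35.450
  H: 4 × 1.008 = 4.032
  I: 1 × 126.904 = 126.904
  O: 2 × 15.999 = 31.998
Sum: 4×12.011 + 1×35.450 + 4×1.008 + 1×126.904 + 2×15.999 = 246.428 → 246.43 g/mol.

246.43 g/mol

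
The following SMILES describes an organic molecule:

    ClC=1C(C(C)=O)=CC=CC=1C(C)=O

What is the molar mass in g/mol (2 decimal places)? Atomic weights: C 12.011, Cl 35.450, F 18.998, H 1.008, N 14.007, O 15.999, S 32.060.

196.63 g/mol

First, the molecular formula is C10H9ClO2 (counting implicit H from valence).
  C: 10 × 12.011 = 120.110
  Cl: 1 × 35.450 = 35.450
  H: 9 × 1.008 = 9.072
  O: 2 × 15.999 = 31.998
Sum: 10×12.011 + 1×35.450 + 9×1.008 + 2×15.999 = 196.630 → 196.63 g/mol.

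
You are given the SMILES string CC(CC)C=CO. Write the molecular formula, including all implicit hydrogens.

C6H12O

Walk through each heavy atom and fill implicit hydrogens from standard valence (C 4, N 3, O 2, S 2, halogen 1):
  atom 1: C, bond orders sum to 1 (valence 4) → 3 H
  atom 2: C, bond orders sum to 3 (valence 4) → 1 H
  atom 3: C, bond orders sum to 2 (valence 4) → 2 H
  atom 4: C, bond orders sum to 1 (valence 4) → 3 H
  atom 5: C, bond orders sum to 3 (valence 4) → 1 H
  atom 6: C, bond orders sum to 3 (valence 4) → 1 H
  atom 7: O, bond orders sum to 1 (valence 2) → 1 H
Totals → C:6, H:12, O:1.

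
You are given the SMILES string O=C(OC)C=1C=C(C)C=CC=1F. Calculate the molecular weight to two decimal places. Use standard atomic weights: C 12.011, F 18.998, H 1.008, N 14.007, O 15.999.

168.17 g/mol

First, the molecular formula is C9H9FO2 (counting implicit H from valence).
  C: 9 × 12.011 = 108.099
  F: 1 × 18.998 = 18.998
  H: 9 × 1.008 = 9.072
  O: 2 × 15.999 = 31.998
Sum: 9×12.011 + 1×18.998 + 9×1.008 + 2×15.999 = 168.167 → 168.17 g/mol.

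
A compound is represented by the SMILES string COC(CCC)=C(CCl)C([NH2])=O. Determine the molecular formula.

Walk through each heavy atom and fill implicit hydrogens from standard valence (C 4, N 3, O 2, S 2, halogen 1):
  atom 1: C, bond orders sum to 1 (valence 4) → 3 H
  atom 2: O, bond orders sum to 2 (valence 2) → 0 H
  atom 3: C, bond orders sum to 4 (valence 4) → 0 H
  atom 4: C, bond orders sum to 2 (valence 4) → 2 H
  atom 5: C, bond orders sum to 2 (valence 4) → 2 H
  atom 6: C, bond orders sum to 1 (valence 4) → 3 H
  atom 7: C, bond orders sum to 4 (valence 4) → 0 H
  atom 8: C, bond orders sum to 2 (valence 4) → 2 H
  atom 9: Cl (halogen, monovalent) → 0 H
  atom 10: C, bond orders sum to 4 (valence 4) → 0 H
  atom 11: N with explicit H count 2
  atom 12: O, bond orders sum to 2 (valence 2) → 0 H
Totals → C:8, H:14, Cl:1, N:1, O:2.

C8H14ClNO2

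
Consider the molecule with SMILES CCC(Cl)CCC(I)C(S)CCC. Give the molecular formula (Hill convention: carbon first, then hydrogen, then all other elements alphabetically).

Walk through each heavy atom and fill implicit hydrogens from standard valence (C 4, N 3, O 2, S 2, halogen 1):
  atom 1: C, bond orders sum to 1 (valence 4) → 3 H
  atom 2: C, bond orders sum to 2 (valence 4) → 2 H
  atom 3: C, bond orders sum to 3 (valence 4) → 1 H
  atom 4: Cl (halogen, monovalent) → 0 H
  atom 5: C, bond orders sum to 2 (valence 4) → 2 H
  atom 6: C, bond orders sum to 2 (valence 4) → 2 H
  atom 7: C, bond orders sum to 3 (valence 4) → 1 H
  atom 8: I (halogen, monovalent) → 0 H
  atom 9: C, bond orders sum to 3 (valence 4) → 1 H
  atom 10: S, bond orders sum to 1 (valence 2) → 1 H
  atom 11: C, bond orders sum to 2 (valence 4) → 2 H
  atom 12: C, bond orders sum to 2 (valence 4) → 2 H
  atom 13: C, bond orders sum to 1 (valence 4) → 3 H
Totals → C:10, H:20, Cl:1, I:1, S:1.

C10H20ClIS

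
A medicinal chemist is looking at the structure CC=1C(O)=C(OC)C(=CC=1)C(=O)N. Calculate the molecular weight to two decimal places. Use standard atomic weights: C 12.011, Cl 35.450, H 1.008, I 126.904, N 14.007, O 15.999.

181.19 g/mol

First, the molecular formula is C9H11NO3 (counting implicit H from valence).
  C: 9 × 12.011 = 108.099
  H: 11 × 1.008 = 11.088
  N: 1 × 14.007 = 14.007
  O: 3 × 15.999 = 47.997
Sum: 9×12.011 + 11×1.008 + 1×14.007 + 3×15.999 = 181.191 → 181.19 g/mol.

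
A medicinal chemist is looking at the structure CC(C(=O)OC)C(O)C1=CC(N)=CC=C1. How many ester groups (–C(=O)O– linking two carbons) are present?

1

The ester motif appears at heavy-atom position 3 in the SMILES.
Other groups present: 1 hydroxyl, 1 primary amine.
Ester count: 1.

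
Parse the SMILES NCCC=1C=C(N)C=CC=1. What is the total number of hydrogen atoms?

Walk through each heavy atom and fill implicit hydrogens from standard valence (C 4, N 3, O 2, S 2, halogen 1):
  atom 1: N, bond orders sum to 1 (valence 3) → 2 H
  atom 2: C, bond orders sum to 2 (valence 4) → 2 H
  atom 3: C, bond orders sum to 2 (valence 4) → 2 H
  atom 4: C, bond orders sum to 4 (valence 4) → 0 H
  atom 5: C, bond orders sum to 3 (valence 4) → 1 H
  atom 6: C, bond orders sum to 4 (valence 4) → 0 H
  atom 7: N, bond orders sum to 1 (valence 3) → 2 H
  atom 8: C, bond orders sum to 3 (valence 4) → 1 H
  atom 9: C, bond orders sum to 3 (valence 4) → 1 H
  atom 10: C, bond orders sum to 3 (valence 4) → 1 H
Total hydrogens: 12.

12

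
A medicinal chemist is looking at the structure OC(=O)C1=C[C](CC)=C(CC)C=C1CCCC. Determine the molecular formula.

Walk through each heavy atom and fill implicit hydrogens from standard valence (C 4, N 3, O 2, S 2, halogen 1):
  atom 1: O, bond orders sum to 1 (valence 2) → 1 H
  atom 2: C, bond orders sum to 4 (valence 4) → 0 H
  atom 3: O, bond orders sum to 2 (valence 2) → 0 H
  atom 4: C, bond orders sum to 4 (valence 4) → 0 H
  atom 5: C, bond orders sum to 3 (valence 4) → 1 H
  atom 6: C with explicit H count 0
  atom 7: C, bond orders sum to 2 (valence 4) → 2 H
  atom 8: C, bond orders sum to 1 (valence 4) → 3 H
  atom 9: C, bond orders sum to 4 (valence 4) → 0 H
  atom 10: C, bond orders sum to 2 (valence 4) → 2 H
  atom 11: C, bond orders sum to 1 (valence 4) → 3 H
  atom 12: C, bond orders sum to 3 (valence 4) → 1 H
  atom 13: C, bond orders sum to 4 (valence 4) → 0 H
  atom 14: C, bond orders sum to 2 (valence 4) → 2 H
  atom 15: C, bond orders sum to 2 (valence 4) → 2 H
  atom 16: C, bond orders sum to 2 (valence 4) → 2 H
  atom 17: C, bond orders sum to 1 (valence 4) → 3 H
Totals → C:15, H:22, O:2.
In Hill order: C15H22O2.

C15H22O2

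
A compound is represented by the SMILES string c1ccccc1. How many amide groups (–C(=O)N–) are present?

0

Scan the SMILES for the amide motif — none present.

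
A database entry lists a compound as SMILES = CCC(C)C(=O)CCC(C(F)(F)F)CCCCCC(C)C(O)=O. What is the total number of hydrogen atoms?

Walk through each heavy atom and fill implicit hydrogens from standard valence (C 4, N 3, O 2, S 2, halogen 1):
  atom 1: C, bond orders sum to 1 (valence 4) → 3 H
  atom 2: C, bond orders sum to 2 (valence 4) → 2 H
  atom 3: C, bond orders sum to 3 (valence 4) → 1 H
  atom 4: C, bond orders sum to 1 (valence 4) → 3 H
  atom 5: C, bond orders sum to 4 (valence 4) → 0 H
  atom 6: O, bond orders sum to 2 (valence 2) → 0 H
  atom 7: C, bond orders sum to 2 (valence 4) → 2 H
  atom 8: C, bond orders sum to 2 (valence 4) → 2 H
  atom 9: C, bond orders sum to 3 (valence 4) → 1 H
  atom 10: C, bond orders sum to 4 (valence 4) → 0 H
  atom 11: F (halogen, monovalent) → 0 H
  atom 12: F (halogen, monovalent) → 0 H
  atom 13: F (halogen, monovalent) → 0 H
  atom 14: C, bond orders sum to 2 (valence 4) → 2 H
  atom 15: C, bond orders sum to 2 (valence 4) → 2 H
  atom 16: C, bond orders sum to 2 (valence 4) → 2 H
  atom 17: C, bond orders sum to 2 (valence 4) → 2 H
  atom 18: C, bond orders sum to 2 (valence 4) → 2 H
  atom 19: C, bond orders sum to 3 (valence 4) → 1 H
  atom 20: C, bond orders sum to 1 (valence 4) → 3 H
  atom 21: C, bond orders sum to 4 (valence 4) → 0 H
  atom 22: O, bond orders sum to 1 (valence 2) → 1 H
  atom 23: O, bond orders sum to 2 (valence 2) → 0 H
Total hydrogens: 29.

29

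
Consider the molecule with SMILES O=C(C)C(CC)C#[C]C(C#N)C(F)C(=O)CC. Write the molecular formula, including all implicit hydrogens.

Walk through each heavy atom and fill implicit hydrogens from standard valence (C 4, N 3, O 2, S 2, halogen 1):
  atom 1: O, bond orders sum to 2 (valence 2) → 0 H
  atom 2: C, bond orders sum to 4 (valence 4) → 0 H
  atom 3: C, bond orders sum to 1 (valence 4) → 3 H
  atom 4: C, bond orders sum to 3 (valence 4) → 1 H
  atom 5: C, bond orders sum to 2 (valence 4) → 2 H
  atom 6: C, bond orders sum to 1 (valence 4) → 3 H
  atom 7: C, bond orders sum to 4 (valence 4) → 0 H
  atom 8: C with explicit H count 0
  atom 9: C, bond orders sum to 3 (valence 4) → 1 H
  atom 10: C, bond orders sum to 4 (valence 4) → 0 H
  atom 11: N, bond orders sum to 3 (valence 3) → 0 H
  atom 12: C, bond orders sum to 3 (valence 4) → 1 H
  atom 13: F (halogen, monovalent) → 0 H
  atom 14: C, bond orders sum to 4 (valence 4) → 0 H
  atom 15: O, bond orders sum to 2 (valence 2) → 0 H
  atom 16: C, bond orders sum to 2 (valence 4) → 2 H
  atom 17: C, bond orders sum to 1 (valence 4) → 3 H
Totals → C:13, H:16, F:1, N:1, O:2.

C13H16FNO2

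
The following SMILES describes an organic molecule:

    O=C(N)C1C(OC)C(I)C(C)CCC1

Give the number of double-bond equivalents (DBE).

2

Degree of unsaturation = (number of rings) + (number of π bonds).
Ring closures in the SMILES: 1.
π bonds: 1 double bond (each 1 DoU) → 1 DoU from unsaturation.
Total DoU = 1 + 1 = 2.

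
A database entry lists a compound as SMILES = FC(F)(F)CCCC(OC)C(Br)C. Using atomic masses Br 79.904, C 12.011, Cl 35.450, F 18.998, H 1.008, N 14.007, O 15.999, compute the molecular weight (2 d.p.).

263.10 g/mol

First, the molecular formula is C8H14BrF3O (counting implicit H from valence).
  Br: 1 × 79.904 = 79.904
  C: 8 × 12.011 = 96.088
  F: 3 × 18.998 = 56.994
  H: 14 × 1.008 = 14.112
  O: 1 × 15.999 = 15.999
Sum: 1×79.904 + 8×12.011 + 3×18.998 + 14×1.008 + 1×15.999 = 263.097 → 263.10 g/mol.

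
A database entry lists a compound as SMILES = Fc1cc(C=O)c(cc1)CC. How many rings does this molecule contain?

1

In SMILES, each pair of matching ring-closure digits denotes one ring-closing bond; the number of such bonds equals the number of independent rings.
Ring-closure bonds here: 1.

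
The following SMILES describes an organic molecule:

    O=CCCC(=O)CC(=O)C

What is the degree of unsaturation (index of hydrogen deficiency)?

3

Molecular formula: C7H10O3.
DoU = (2C + 2 + N − H − X) / 2, where X is the halogen count and O/S are ignored.
    = (2·7 + 2 + 0 − 10 − 0) / 2 = 6 / 2 = 3.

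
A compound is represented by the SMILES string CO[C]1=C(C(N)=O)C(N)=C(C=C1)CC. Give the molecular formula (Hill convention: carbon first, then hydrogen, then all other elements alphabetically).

Walk through each heavy atom and fill implicit hydrogens from standard valence (C 4, N 3, O 2, S 2, halogen 1):
  atom 1: C, bond orders sum to 1 (valence 4) → 3 H
  atom 2: O, bond orders sum to 2 (valence 2) → 0 H
  atom 3: C with explicit H count 0
  atom 4: C, bond orders sum to 4 (valence 4) → 0 H
  atom 5: C, bond orders sum to 4 (valence 4) → 0 H
  atom 6: N, bond orders sum to 1 (valence 3) → 2 H
  atom 7: O, bond orders sum to 2 (valence 2) → 0 H
  atom 8: C, bond orders sum to 4 (valence 4) → 0 H
  atom 9: N, bond orders sum to 1 (valence 3) → 2 H
  atom 10: C, bond orders sum to 4 (valence 4) → 0 H
  atom 11: C, bond orders sum to 3 (valence 4) → 1 H
  atom 12: C, bond orders sum to 3 (valence 4) → 1 H
  atom 13: C, bond orders sum to 2 (valence 4) → 2 H
  atom 14: C, bond orders sum to 1 (valence 4) → 3 H
Totals → C:10, H:14, N:2, O:2.
In Hill order: C10H14N2O2.

C10H14N2O2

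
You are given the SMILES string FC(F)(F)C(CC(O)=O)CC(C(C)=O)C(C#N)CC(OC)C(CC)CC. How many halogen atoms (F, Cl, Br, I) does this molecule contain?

Halogen atoms appear at heavy-atom positions 1, 3, 4 (3×F).
Other groups present: 1 carboxylic acid, 1 ether, 1 ketone, 1 nitrile.
Halogen count: 3.

3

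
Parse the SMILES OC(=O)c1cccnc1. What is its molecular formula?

C6H5NO2

Walk through each heavy atom and fill implicit hydrogens from standard valence (C 4, N 3, O 2, S 2, halogen 1); for lowercase aromatic atoms, an aromatic c carries 1 H when it has two neighbours and 0 H with three, and aromatic n carries 0 H:
  atom 1: O, bond orders sum to 1 (valence 2) → 1 H
  atom 2: C, bond orders sum to 4 (valence 4) → 0 H
  atom 3: O, bond orders sum to 2 (valence 2) → 0 H
  atom 4: aromatic c, 3 neighbours → 0 H
  atom 5: aromatic c, 2 neighbours → 1 H
  atom 6: aromatic c, 2 neighbours → 1 H
  atom 7: aromatic c, 2 neighbours → 1 H
  atom 8: aromatic n, 2 neighbours → 0 H
  atom 9: aromatic c, 2 neighbours → 1 H
Totals → C:6, H:5, N:1, O:2.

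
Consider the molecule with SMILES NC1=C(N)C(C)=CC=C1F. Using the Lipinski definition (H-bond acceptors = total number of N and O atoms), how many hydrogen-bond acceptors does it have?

2

N atoms: 2; O atoms: 0.
Lipinski HBA = 2 + 0 = 2.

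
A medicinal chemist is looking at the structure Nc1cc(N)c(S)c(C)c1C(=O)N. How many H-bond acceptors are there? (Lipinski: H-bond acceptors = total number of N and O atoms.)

N atoms: 3; O atoms: 1.
Lipinski HBA = 3 + 1 = 4.

4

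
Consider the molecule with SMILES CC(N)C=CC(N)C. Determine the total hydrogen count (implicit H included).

14

Walk through each heavy atom and fill implicit hydrogens from standard valence (C 4, N 3, O 2, S 2, halogen 1):
  atom 1: C, bond orders sum to 1 (valence 4) → 3 H
  atom 2: C, bond orders sum to 3 (valence 4) → 1 H
  atom 3: N, bond orders sum to 1 (valence 3) → 2 H
  atom 4: C, bond orders sum to 3 (valence 4) → 1 H
  atom 5: C, bond orders sum to 3 (valence 4) → 1 H
  atom 6: C, bond orders sum to 3 (valence 4) → 1 H
  atom 7: N, bond orders sum to 1 (valence 3) → 2 H
  atom 8: C, bond orders sum to 1 (valence 4) → 3 H
Total hydrogens: 14.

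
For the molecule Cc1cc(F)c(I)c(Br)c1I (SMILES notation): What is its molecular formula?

C7H4BrFI2

Walk through each heavy atom and fill implicit hydrogens from standard valence (C 4, N 3, O 2, S 2, halogen 1); for lowercase aromatic atoms, an aromatic c carries 1 H when it has two neighbours and 0 H with three, and aromatic n carries 0 H:
  atom 1: C, bond orders sum to 1 (valence 4) → 3 H
  atom 2: aromatic c, 3 neighbours → 0 H
  atom 3: aromatic c, 2 neighbours → 1 H
  atom 4: aromatic c, 3 neighbours → 0 H
  atom 5: F (halogen, monovalent) → 0 H
  atom 6: aromatic c, 3 neighbours → 0 H
  atom 7: I (halogen, monovalent) → 0 H
  atom 8: aromatic c, 3 neighbours → 0 H
  atom 9: Br (halogen, monovalent) → 0 H
  atom 10: aromatic c, 3 neighbours → 0 H
  atom 11: I (halogen, monovalent) → 0 H
Totals → C:7, H:4, Br:1, F:1, I:2.
In Hill order: C7H4BrFI2.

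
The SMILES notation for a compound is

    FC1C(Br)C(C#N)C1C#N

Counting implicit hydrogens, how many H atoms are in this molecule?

4

Walk through each heavy atom and fill implicit hydrogens from standard valence (C 4, N 3, O 2, S 2, halogen 1):
  atom 1: F (halogen, monovalent) → 0 H
  atom 2: C, bond orders sum to 3 (valence 4) → 1 H
  atom 3: C, bond orders sum to 3 (valence 4) → 1 H
  atom 4: Br (halogen, monovalent) → 0 H
  atom 5: C, bond orders sum to 3 (valence 4) → 1 H
  atom 6: C, bond orders sum to 4 (valence 4) → 0 H
  atom 7: N, bond orders sum to 3 (valence 3) → 0 H
  atom 8: C, bond orders sum to 3 (valence 4) → 1 H
  atom 9: C, bond orders sum to 4 (valence 4) → 0 H
  atom 10: N, bond orders sum to 3 (valence 3) → 0 H
Total hydrogens: 4.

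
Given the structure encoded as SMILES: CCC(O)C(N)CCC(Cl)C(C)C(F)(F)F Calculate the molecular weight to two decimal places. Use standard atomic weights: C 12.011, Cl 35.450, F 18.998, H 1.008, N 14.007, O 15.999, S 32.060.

First, the molecular formula is C10H19ClF3NO (counting implicit H from valence).
  C: 10 × 12.011 = 120.110
  Cl: 1 × 35.450 = 35.450
  F: 3 × 18.998 = 56.994
  H: 19 × 1.008 = 19.152
  N: 1 × 14.007 = 14.007
  O: 1 × 15.999 = 15.999
Sum: 10×12.011 + 1×35.450 + 3×18.998 + 19×1.008 + 1×14.007 + 1×15.999 = 261.712 → 261.71 g/mol.

261.71 g/mol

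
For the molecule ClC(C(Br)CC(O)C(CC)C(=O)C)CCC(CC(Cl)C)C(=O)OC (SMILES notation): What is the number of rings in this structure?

0

In SMILES, each pair of matching ring-closure digits denotes one ring-closing bond; the number of such bonds equals the number of independent rings.
Ring-closure bonds here: 0.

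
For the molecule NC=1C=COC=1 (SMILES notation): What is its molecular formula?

C4H5NO

Walk through each heavy atom and fill implicit hydrogens from standard valence (C 4, N 3, O 2, S 2, halogen 1):
  atom 1: N, bond orders sum to 1 (valence 3) → 2 H
  atom 2: C, bond orders sum to 4 (valence 4) → 0 H
  atom 3: C, bond orders sum to 3 (valence 4) → 1 H
  atom 4: C, bond orders sum to 3 (valence 4) → 1 H
  atom 5: O, bond orders sum to 2 (valence 2) → 0 H
  atom 6: C, bond orders sum to 3 (valence 4) → 1 H
Totals → C:4, H:5, N:1, O:1.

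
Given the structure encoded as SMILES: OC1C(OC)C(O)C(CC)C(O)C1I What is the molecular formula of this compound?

C9H17IO4

Walk through each heavy atom and fill implicit hydrogens from standard valence (C 4, N 3, O 2, S 2, halogen 1):
  atom 1: O, bond orders sum to 1 (valence 2) → 1 H
  atom 2: C, bond orders sum to 3 (valence 4) → 1 H
  atom 3: C, bond orders sum to 3 (valence 4) → 1 H
  atom 4: O, bond orders sum to 2 (valence 2) → 0 H
  atom 5: C, bond orders sum to 1 (valence 4) → 3 H
  atom 6: C, bond orders sum to 3 (valence 4) → 1 H
  atom 7: O, bond orders sum to 1 (valence 2) → 1 H
  atom 8: C, bond orders sum to 3 (valence 4) → 1 H
  atom 9: C, bond orders sum to 2 (valence 4) → 2 H
  atom 10: C, bond orders sum to 1 (valence 4) → 3 H
  atom 11: C, bond orders sum to 3 (valence 4) → 1 H
  atom 12: O, bond orders sum to 1 (valence 2) → 1 H
  atom 13: C, bond orders sum to 3 (valence 4) → 1 H
  atom 14: I (halogen, monovalent) → 0 H
Totals → C:9, H:17, I:1, O:4.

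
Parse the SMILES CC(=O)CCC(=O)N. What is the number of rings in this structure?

In SMILES, each pair of matching ring-closure digits denotes one ring-closing bond; the number of such bonds equals the number of independent rings.
Ring-closure bonds here: 0.

0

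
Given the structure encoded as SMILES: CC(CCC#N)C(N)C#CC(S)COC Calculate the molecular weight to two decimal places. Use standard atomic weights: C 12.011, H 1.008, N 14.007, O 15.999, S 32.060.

First, the molecular formula is C11H18N2OS (counting implicit H from valence).
  C: 11 × 12.011 = 132.121
  H: 18 × 1.008 = 18.144
  N: 2 × 14.007 = 28.014
  O: 1 × 15.999 = 15.999
  S: 1 × 32.060 = 32.060
Sum: 11×12.011 + 18×1.008 + 2×14.007 + 1×15.999 + 1×32.060 = 226.338 → 226.34 g/mol.

226.34 g/mol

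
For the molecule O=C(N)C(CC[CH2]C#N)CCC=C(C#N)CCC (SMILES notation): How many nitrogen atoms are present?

3

Scan the SMILES for N atoms (remember two-letter symbols like Cl and Br are single atoms).
Nitrogen count: 3.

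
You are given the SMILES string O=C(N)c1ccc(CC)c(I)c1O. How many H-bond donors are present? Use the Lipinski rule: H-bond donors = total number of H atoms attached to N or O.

3

Donors: find every N or O and count the H atoms it carries.
  atom 1 (O): bond orders sum to 2 → 0 H
  atom 3 (N): bond orders sum to 1 → 2 H
  atom 13 (O): bond orders sum to 1 → 1 H
Lipinski HBD = 3.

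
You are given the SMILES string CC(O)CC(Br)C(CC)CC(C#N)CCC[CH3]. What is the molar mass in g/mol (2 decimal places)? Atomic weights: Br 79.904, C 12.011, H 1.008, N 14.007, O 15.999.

304.27 g/mol

First, the molecular formula is C14H26BrNO (counting implicit H from valence).
  Br: 1 × 79.904 = 79.904
  C: 14 × 12.011 = 168.154
  H: 26 × 1.008 = 26.208
  N: 1 × 14.007 = 14.007
  O: 1 × 15.999 = 15.999
Sum: 1×79.904 + 14×12.011 + 26×1.008 + 1×14.007 + 1×15.999 = 304.272 → 304.27 g/mol.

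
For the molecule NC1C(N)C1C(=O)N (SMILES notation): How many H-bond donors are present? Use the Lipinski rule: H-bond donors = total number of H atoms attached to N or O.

6

Donors: find every N or O and count the H atoms it carries.
  atom 1 (N): bond orders sum to 1 → 2 H
  atom 4 (N): bond orders sum to 1 → 2 H
  atom 7 (O): bond orders sum to 2 → 0 H
  atom 8 (N): bond orders sum to 1 → 2 H
Lipinski HBD = 6.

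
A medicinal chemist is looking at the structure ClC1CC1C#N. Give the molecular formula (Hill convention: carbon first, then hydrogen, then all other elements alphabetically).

C4H4ClN

Walk through each heavy atom and fill implicit hydrogens from standard valence (C 4, N 3, O 2, S 2, halogen 1):
  atom 1: Cl (halogen, monovalent) → 0 H
  atom 2: C, bond orders sum to 3 (valence 4) → 1 H
  atom 3: C, bond orders sum to 2 (valence 4) → 2 H
  atom 4: C, bond orders sum to 3 (valence 4) → 1 H
  atom 5: C, bond orders sum to 4 (valence 4) → 0 H
  atom 6: N, bond orders sum to 3 (valence 3) → 0 H
Totals → C:4, H:4, Cl:1, N:1.
In Hill order: C4H4ClN.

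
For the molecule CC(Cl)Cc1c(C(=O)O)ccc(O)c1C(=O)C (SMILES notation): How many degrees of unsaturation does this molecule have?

6

Molecular formula: C12H13ClO4.
DoU = (2C + 2 + N − H − X) / 2, where X is the halogen count and O/S are ignored.
    = (2·12 + 2 + 0 − 13 − 1) / 2 = 12 / 2 = 6.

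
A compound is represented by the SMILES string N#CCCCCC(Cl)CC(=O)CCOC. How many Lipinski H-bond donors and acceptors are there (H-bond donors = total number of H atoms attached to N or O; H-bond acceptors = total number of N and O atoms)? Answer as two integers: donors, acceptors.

Donors: find every N or O and count the H atoms it carries.
  atom 1 (N): bond orders sum to 3 → 0 H
  atom 11 (O): bond orders sum to 2 → 0 H
  atom 14 (O): bond orders sum to 2 → 0 H
Lipinski HBD = 0.
Acceptors: N atoms = 1, O atoms = 2 → HBA = 3.

0, 3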